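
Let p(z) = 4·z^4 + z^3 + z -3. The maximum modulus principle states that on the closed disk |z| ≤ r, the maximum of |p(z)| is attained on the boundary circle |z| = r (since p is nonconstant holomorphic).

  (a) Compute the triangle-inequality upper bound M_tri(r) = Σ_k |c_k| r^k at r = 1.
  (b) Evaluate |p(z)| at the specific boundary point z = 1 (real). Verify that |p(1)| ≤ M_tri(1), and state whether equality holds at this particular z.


Coefficients: c_0 = -3, c_1 = 1, c_2 = 0, c_3 = 1, c_4 = 4. Radius r = 1.
Part (a). Triangle bound: M_tri(r) = Σ_k |c_k| r^k
  = |-3|·1^0 + |1|·1^1 + |0|·1^2 + |1|·1^3 + |4|·1^4
  = 3 + 1 + 0 + 1 + 4 = 9.
This bounds M(r) := max_{|z|=r} |p(z)| from above; equality holds iff all terms c_k z^k can be made to align in phase at a single z on |z|=r.
Part (b). At z = 1 (real, on the circle |z| = r):
  p(1) = (-3)·1^0 + (1)·1^1 + (0)·1^2 + (1)·1^3 + (4)·1^4 = 3.
  |p(1)| = 3.
Check: |p(1)| = 3 ≤ 9 = M_tri(1). ✓ Equality does not hold at z = 1 (the coefficients have mixed signs, so the terms do not all align in phase there).

M_tri(1) = 9; |p(1)| = 3; equality at z=1: no.


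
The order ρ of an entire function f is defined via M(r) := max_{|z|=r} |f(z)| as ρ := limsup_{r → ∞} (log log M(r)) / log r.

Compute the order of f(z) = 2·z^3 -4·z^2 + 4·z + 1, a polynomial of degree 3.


|f(z)| ≤ Σ|c_k|·r^k = O(r^3) as r → ∞. Polynomial growth is O(e^{r^ε}) for every ε > 0 (since r^3/e^{r^ε} → 0), so ρ ≤ ε for all ε > 0, i.e. ρ = 0. Every nonconstant polynomial has order 0.
Therefore ρ = 0.

Order ρ = 0.


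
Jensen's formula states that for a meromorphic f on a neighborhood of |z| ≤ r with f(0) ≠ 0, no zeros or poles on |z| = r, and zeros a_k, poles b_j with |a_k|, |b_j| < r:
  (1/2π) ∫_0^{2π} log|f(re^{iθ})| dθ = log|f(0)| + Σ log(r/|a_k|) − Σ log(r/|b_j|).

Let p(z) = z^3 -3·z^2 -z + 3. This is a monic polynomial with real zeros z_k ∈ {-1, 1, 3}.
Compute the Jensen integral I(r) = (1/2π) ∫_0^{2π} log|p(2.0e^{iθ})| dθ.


Zeros: -1, 1, 3; r = 2.0.
Inside |z| < r: -1, 1. Outside (|z| ≥ r): 3.
p(0) = 3, so log|p(0)| = log(3) = 1.0986.
Apply Jensen: I(r) = log|p(0)| + Σ_k log(r/|z_k|), summed over zeros inside |z| < r.
  log(r/|z_k|) for z_k = -1: log(2.0/1) = 0.6931
  log(r/|z_k|) for z_k = 1: log(2.0/1) = 0.6931
  Outside zeros (3) contribute nothing to the Jensen sum.
Sum over inside zeros: 1.3863.
I(r) = log|p(0)| + (inside sum) = 1.0986 + 1.3863 = 2.4849.
Note: since some zeros are outside |z| ≤ r, the simplified n·log(r) form does NOT apply — only the inside zeros contribute.

I(r) ≈ 2.4849.


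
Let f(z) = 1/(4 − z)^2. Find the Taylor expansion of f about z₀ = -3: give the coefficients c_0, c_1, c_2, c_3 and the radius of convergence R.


Let w = z − z₀, so z = z₀ + w.
Then 4 − z = 4 − (z₀ + w) = (4 − z₀) − w = 7 − w.
f(z) = 1/(7 − w)^2 = (1/(7)^2) · (1 − w/(7))^{−2}.
By the binomial series (1−u)^{−2} = Σ_{n≥0} C(n+1, 1) u^n for |u|<1, with u = w/(7):
  c_n = C(n+1, 1) / (7)^(n+2).
  c_0 = 1/(7)^2 = 1/49.
  c_1 = 2/(7)^3 = 2/343.
  c_2 = 3/(7)^4 = 3/2401.
  c_3 = 4/(7)^5 = 4/16807.
The series is valid for |w/d| < 1, i.e. |z − z₀| < |d|.
Radius of convergence: R = |4 − z₀| = |7| = 7 (distance from z₀ to the singularity z = 4).

c_0 = 1/49, c_1 = 2/343, c_2 = 3/2401, c_3 = 4/16807; R = 7.


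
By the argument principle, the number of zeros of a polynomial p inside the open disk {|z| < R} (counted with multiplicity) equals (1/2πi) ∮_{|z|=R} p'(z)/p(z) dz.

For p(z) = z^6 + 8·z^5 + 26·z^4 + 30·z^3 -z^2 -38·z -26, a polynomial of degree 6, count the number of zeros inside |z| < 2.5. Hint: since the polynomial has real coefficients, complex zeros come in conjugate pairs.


The zeros of p are: (-3 + 2i), (-3 - 2i), (-1 + 1i), (-1 - 1i), -1, 1.
Their magnitudes are: 3.606, 3.606, 1.414, 1.414, 1, 1.
Zeros with |z| < R = 2.5: (-1 + 1i), (-1 - 1i), -1, 1.
Count = 4.
By the argument principle, (1/2πi) ∮_{|z|=R} p'(z)/p(z) dz equals exactly this count.

Number of zeros inside |z| < 2.5: 4.


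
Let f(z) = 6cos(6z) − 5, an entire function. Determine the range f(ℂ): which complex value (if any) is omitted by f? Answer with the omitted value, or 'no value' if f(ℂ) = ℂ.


Little Picard bounds the complement of f(ℂ) to at most one point.
cos is entire and surjective onto ℂ: for every w ∈ ℂ, cos(ζ) = w has a solution ζ ∈ ℂ (e.g., via the complex inverse arccos). With ζ = 6z this gives z = ζ/(6). Then 6·cos(6z) takes every value in 6·ℂ = ℂ, and adding -5 is a bijection of ℂ. So f is surjective and omits no value. (Note: only on the real line is cos bounded by [−1, 1].)

Omitted value: no value.


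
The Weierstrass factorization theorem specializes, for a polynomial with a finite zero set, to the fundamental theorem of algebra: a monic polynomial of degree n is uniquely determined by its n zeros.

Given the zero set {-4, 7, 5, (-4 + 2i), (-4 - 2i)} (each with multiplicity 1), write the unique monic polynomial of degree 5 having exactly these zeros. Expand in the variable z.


The polynomial is p(z) = ∏_{α ∈ S} (z − α), where S = {-4, 7, 5, (-4 + 2i), (-4 - 2i)}.
Expanding the product yields: p(z) = z^5 -57·z^3 -124·z^2 + 860·z + 2800.
Note conjugate pairs combine to real quadratics: (z − (-4+2i))(z − (-4−2i)) = z² + 8z + 20.
The resulting polynomial has degree 5 and real coefficients as required.

p(z) = z^5 -57·z^3 -124·z^2 + 860·z + 2800.


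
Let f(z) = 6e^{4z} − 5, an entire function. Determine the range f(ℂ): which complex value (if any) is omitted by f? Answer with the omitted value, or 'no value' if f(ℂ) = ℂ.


Little Picard bounds the complement of f(ℂ) to at most one point.
e^{4z} is never zero on ℂ, so 6·e^{4z} takes every value in ℂ ∖ {0}. Adding -5 shifts the range to ℂ ∖ {-5}. Thus f omits exactly the value -5.

Omitted value: -5.


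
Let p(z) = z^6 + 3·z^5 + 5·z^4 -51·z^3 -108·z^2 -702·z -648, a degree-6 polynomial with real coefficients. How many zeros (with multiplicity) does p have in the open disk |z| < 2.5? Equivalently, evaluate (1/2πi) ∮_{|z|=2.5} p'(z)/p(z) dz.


The zeros of p are: -1, (-3 + 3i), (-3 - 3i), (0 + 3i), (0 - 3i), 4.
Their magnitudes are: 1, 4.243, 4.243, 3, 3, 4.
Zeros with |z| < R = 2.5: -1.
Count = 1.
By the argument principle, (1/2πi) ∮_{|z|=R} p'(z)/p(z) dz equals exactly this count.

Number of zeros inside |z| < 2.5: 1.


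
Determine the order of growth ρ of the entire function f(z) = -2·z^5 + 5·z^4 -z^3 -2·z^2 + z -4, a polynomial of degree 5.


|f(z)| ≤ Σ|c_k|·r^k = O(r^5) as r → ∞. Polynomial growth is O(e^{r^ε}) for every ε > 0 (since r^5/e^{r^ε} → 0), so ρ ≤ ε for all ε > 0, i.e. ρ = 0. Every nonconstant polynomial has order 0.
Therefore ρ = 0.

Order ρ = 0.


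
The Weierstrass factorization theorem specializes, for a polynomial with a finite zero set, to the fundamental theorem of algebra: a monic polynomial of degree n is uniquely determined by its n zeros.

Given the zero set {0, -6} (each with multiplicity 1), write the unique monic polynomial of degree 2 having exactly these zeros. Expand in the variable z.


The polynomial is p(z) = ∏_{α ∈ S} (z − α), where S = {0, -6}.
Expanding the product yields: p(z) = z^2 + 6·z.
The resulting polynomial has degree 2 and real coefficients as required.

p(z) = z^2 + 6·z.


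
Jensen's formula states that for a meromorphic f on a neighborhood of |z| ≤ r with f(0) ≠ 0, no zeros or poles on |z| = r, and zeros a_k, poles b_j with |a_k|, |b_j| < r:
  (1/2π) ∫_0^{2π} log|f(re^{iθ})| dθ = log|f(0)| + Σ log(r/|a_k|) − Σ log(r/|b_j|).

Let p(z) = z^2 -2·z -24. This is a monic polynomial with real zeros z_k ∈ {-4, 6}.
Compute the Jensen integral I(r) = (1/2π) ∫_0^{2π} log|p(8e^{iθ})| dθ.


Zeros: -4, 6; r = 8.
Inside |z| < r: -4, 6. Outside (|z| ≥ r): ∅.
p(0) = -24, so log|p(0)| = log(24) = 3.1781.
Apply Jensen: I(r) = log|p(0)| + Σ_k log(r/|z_k|), summed over zeros inside |z| < r.
  log(r/|z_k|) for z_k = -4: log(8/4) = 0.6931
  log(r/|z_k|) for z_k = 6: log(8/6) = 0.2877
Sum over inside zeros: 0.9808.
I(r) = log|p(0)| + (inside sum) = 3.1781 + 0.9808 = 4.1589.
Closed form (all zeros inside, monic): I(r) = n·log(r) = 2·log(8) = 4.1589. ✓

I(r) ≈ 4.1589.


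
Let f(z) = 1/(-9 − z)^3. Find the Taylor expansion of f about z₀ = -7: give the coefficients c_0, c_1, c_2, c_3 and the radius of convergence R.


Let w = z − z₀, so z = z₀ + w.
Then -9 − z = -9 − (z₀ + w) = (-9 − z₀) − w = -2 − w.
f(z) = 1/(-2 − w)^3 = (1/(-2)^3) · (1 − w/(-2))^{−3}.
By the binomial series (1−u)^{−3} = Σ_{n≥0} C(n+2, 2) u^n for |u|<1, with u = w/(-2):
  c_n = C(n+2, 2) / (-2)^(n+3).
  c_0 = 1/(-2)^3 = -1/8.
  c_1 = 3/(-2)^4 = 3/16.
  c_2 = 6/(-2)^5 = -3/16.
  c_3 = 10/(-2)^6 = 5/32.
The series is valid for |w/d| < 1, i.e. |z − z₀| < |d|.
Radius of convergence: R = |-9 − z₀| = |-2| = 2 (distance from z₀ to the singularity z = -9).

c_0 = -1/8, c_1 = 3/16, c_2 = -3/16, c_3 = 5/32; R = 2.


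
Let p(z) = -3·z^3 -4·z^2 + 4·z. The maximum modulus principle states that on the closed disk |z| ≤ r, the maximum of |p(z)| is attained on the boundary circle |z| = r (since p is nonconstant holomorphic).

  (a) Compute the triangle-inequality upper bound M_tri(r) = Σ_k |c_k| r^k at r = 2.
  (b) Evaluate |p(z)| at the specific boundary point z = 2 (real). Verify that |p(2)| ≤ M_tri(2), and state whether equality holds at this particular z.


Coefficients: c_0 = 0, c_1 = 4, c_2 = -4, c_3 = -3. Radius r = 2.
Part (a). Triangle bound: M_tri(r) = Σ_k |c_k| r^k
  = |0|·2^0 + |4|·2^1 + |-4|·2^2 + |-3|·2^3
  = 0 + 8 + 16 + 24 = 48.
This bounds M(r) := max_{|z|=r} |p(z)| from above; equality holds iff all terms c_k z^k can be made to align in phase at a single z on |z|=r.
Part (b). At z = 2 (real, on the circle |z| = r):
  p(2) = (0)·2^0 + (4)·2^1 + (-4)·2^2 + (-3)·2^3 = -32.
  |p(2)| = 32.
Check: |p(2)| = 32 ≤ 48 = M_tri(2). ✓ Equality does not hold at z = 2 (the coefficients have mixed signs, so the terms do not all align in phase there).

M_tri(2) = 48; |p(2)| = 32; equality at z=2: no.


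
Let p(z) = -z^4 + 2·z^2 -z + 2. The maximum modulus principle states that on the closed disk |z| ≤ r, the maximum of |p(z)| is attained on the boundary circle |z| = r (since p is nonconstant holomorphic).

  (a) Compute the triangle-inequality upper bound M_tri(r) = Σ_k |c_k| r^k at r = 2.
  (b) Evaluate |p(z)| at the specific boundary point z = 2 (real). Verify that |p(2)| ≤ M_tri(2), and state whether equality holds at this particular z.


Coefficients: c_0 = 2, c_1 = -1, c_2 = 2, c_3 = 0, c_4 = -1. Radius r = 2.
Part (a). Triangle bound: M_tri(r) = Σ_k |c_k| r^k
  = |2|·2^0 + |-1|·2^1 + |2|·2^2 + |0|·2^3 + |-1|·2^4
  = 2 + 2 + 8 + 0 + 16 = 28.
This bounds M(r) := max_{|z|=r} |p(z)| from above; equality holds iff all terms c_k z^k can be made to align in phase at a single z on |z|=r.
Part (b). At z = 2 (real, on the circle |z| = r):
  p(2) = (2)·2^0 + (-1)·2^1 + (2)·2^2 + (0)·2^3 + (-1)·2^4 = -8.
  |p(2)| = 8.
Check: |p(2)| = 8 ≤ 28 = M_tri(2). ✓ Equality does not hold at z = 2 (the coefficients have mixed signs, so the terms do not all align in phase there).

M_tri(2) = 28; |p(2)| = 8; equality at z=2: no.


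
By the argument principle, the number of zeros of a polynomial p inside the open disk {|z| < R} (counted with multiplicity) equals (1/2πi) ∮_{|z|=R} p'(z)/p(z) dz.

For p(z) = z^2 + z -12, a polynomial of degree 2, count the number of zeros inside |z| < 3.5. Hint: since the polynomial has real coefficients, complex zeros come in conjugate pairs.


The zeros of p are: 3, -4.
Their magnitudes are: 3, 4.
Zeros with |z| < R = 3.5: 3.
Count = 1.
By the argument principle, (1/2πi) ∮_{|z|=R} p'(z)/p(z) dz equals exactly this count.

Number of zeros inside |z| < 3.5: 1.


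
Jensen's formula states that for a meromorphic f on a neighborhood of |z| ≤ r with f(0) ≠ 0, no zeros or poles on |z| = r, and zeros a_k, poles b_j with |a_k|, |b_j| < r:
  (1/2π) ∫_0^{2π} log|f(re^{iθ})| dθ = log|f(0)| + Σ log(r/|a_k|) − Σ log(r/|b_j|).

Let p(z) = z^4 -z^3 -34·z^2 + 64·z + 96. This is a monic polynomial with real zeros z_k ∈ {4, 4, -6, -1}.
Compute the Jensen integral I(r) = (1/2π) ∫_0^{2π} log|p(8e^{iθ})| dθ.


Zeros: -6, -1, 4, 4; r = 8.
Inside |z| < r: -6, -1, 4, 4. Outside (|z| ≥ r): ∅.
p(0) = 96, so log|p(0)| = log(96) = 4.5643.
Apply Jensen: I(r) = log|p(0)| + Σ_k log(r/|z_k|), summed over zeros inside |z| < r.
  log(r/|z_k|) for z_k = 4: log(8/4) = 0.6931
  log(r/|z_k|) for z_k = 4: log(8/4) = 0.6931
  log(r/|z_k|) for z_k = -6: log(8/6) = 0.2877
  log(r/|z_k|) for z_k = -1: log(8/1) = 2.0794
Sum over inside zeros: 3.7534.
I(r) = log|p(0)| + (inside sum) = 4.5643 + 3.7534 = 8.3178.
Closed form (all zeros inside, monic): I(r) = n·log(r) = 4·log(8) = 8.3178. ✓

I(r) ≈ 8.3178.


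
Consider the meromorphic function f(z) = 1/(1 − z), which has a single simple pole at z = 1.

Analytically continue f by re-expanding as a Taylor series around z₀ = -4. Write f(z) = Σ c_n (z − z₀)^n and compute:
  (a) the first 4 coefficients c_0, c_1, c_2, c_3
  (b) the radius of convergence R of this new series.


Let w = z − z₀, so z = z₀ + w.
Then 1 − z = 1 − (z₀ + w) = (1 − z₀) − w = 5 − w.
f(z) = 1/(5 − w) = (1/(5)) · 1/(1 − w/(5)) = Σ_{n≥0} w^n / (5)^(n+1).
So c_n = 1/(5)^(n+1):
  c_0 = 1/(5)^1 = 1/5.
  c_1 = 1/(5)^2 = 1/25.
  c_2 = 1/(5)^3 = 1/125.
  c_3 = 1/(5)^4 = 1/625.
The series is valid for |w/d| < 1, i.e. |z − z₀| < |d|.
Radius of convergence: R = |1 − z₀| = |5| = 5 (distance from z₀ to the singularity z = 1).

c_0 = 1/5, c_1 = 1/25, c_2 = 1/125, c_3 = 1/625; R = 5.


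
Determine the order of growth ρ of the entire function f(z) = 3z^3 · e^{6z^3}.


M(r) = max_{|z|=r} |3|·|z|^3·|e^{6z^3}| = 3·r^3 · e^{6r^3} (the factors attain their maxima compatibly on |z|=r). Then log M(r) = log 3 + 3·log r + 6r^3, dominated by the last term, so log log M(r) ~ 3·log r. The polynomial factor 3z^3 contributes only a log r term and does not affect the order. ρ = 3.
Therefore ρ = 3.

Order ρ = 3.


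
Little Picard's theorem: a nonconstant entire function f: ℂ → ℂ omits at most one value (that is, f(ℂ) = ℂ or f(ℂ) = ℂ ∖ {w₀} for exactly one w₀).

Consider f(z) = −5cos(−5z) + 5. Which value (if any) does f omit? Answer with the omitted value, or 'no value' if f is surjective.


Little Picard bounds the complement of f(ℂ) to at most one point.
cos is entire and surjective onto ℂ: for every w ∈ ℂ, cos(ζ) = w has a solution ζ ∈ ℂ (e.g., via the complex inverse arccos). With ζ = −5z this gives z = ζ/(-5). Then -5·cos(−5z) takes every value in -5·ℂ = ℂ, and adding 5 is a bijection of ℂ. So f is surjective and omits no value. (Note: only on the real line is cos bounded by [−1, 1].)

Omitted value: no value.


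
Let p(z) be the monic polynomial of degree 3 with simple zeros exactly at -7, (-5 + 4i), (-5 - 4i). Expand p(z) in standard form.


The polynomial is p(z) = ∏_{α ∈ S} (z − α), where S = {-7, (-5 + 4i), (-5 - 4i)}.
Expanding the product yields: p(z) = z^3 + 17·z^2 + 111·z + 287.
Note conjugate pairs combine to real quadratics: (z − (-5+4i))(z − (-5−4i)) = z² + 10z + 41.
The resulting polynomial has degree 3 and real coefficients as required.

p(z) = z^3 + 17·z^2 + 111·z + 287.


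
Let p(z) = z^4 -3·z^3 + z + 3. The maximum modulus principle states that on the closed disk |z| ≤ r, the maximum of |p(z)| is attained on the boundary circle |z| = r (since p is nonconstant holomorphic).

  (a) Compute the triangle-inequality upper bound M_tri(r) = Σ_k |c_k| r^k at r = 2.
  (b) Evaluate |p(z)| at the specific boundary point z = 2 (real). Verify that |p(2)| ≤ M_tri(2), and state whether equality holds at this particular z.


Coefficients: c_0 = 3, c_1 = 1, c_2 = 0, c_3 = -3, c_4 = 1. Radius r = 2.
Part (a). Triangle bound: M_tri(r) = Σ_k |c_k| r^k
  = |3|·2^0 + |1|·2^1 + |0|·2^2 + |-3|·2^3 + |1|·2^4
  = 3 + 2 + 0 + 24 + 16 = 45.
This bounds M(r) := max_{|z|=r} |p(z)| from above; equality holds iff all terms c_k z^k can be made to align in phase at a single z on |z|=r.
Part (b). At z = 2 (real, on the circle |z| = r):
  p(2) = (3)·2^0 + (1)·2^1 + (0)·2^2 + (-3)·2^3 + (1)·2^4 = -3.
  |p(2)| = 3.
Check: |p(2)| = 3 ≤ 45 = M_tri(2). ✓ Equality does not hold at z = 2 (the coefficients have mixed signs, so the terms do not all align in phase there).

M_tri(2) = 45; |p(2)| = 3; equality at z=2: no.


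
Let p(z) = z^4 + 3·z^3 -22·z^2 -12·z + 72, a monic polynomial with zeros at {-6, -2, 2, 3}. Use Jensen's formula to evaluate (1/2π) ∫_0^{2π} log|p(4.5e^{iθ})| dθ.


Zeros: -6, -2, 2, 3; r = 4.5.
Inside |z| < r: -2, 2, 3. Outside (|z| ≥ r): -6.
p(0) = 72, so log|p(0)| = log(72) = 4.2767.
Apply Jensen: I(r) = log|p(0)| + Σ_k log(r/|z_k|), summed over zeros inside |z| < r.
  log(r/|z_k|) for z_k = -2: log(4.5/2) = 0.8109
  log(r/|z_k|) for z_k = 2: log(4.5/2) = 0.8109
  log(r/|z_k|) for z_k = 3: log(4.5/3) = 0.4055
  Outside zeros (-6) contribute nothing to the Jensen sum.
Sum over inside zeros: 2.0273.
I(r) = log|p(0)| + (inside sum) = 4.2767 + 2.0273 = 6.3040.
Note: since some zeros are outside |z| ≤ r, the simplified n·log(r) form does NOT apply — only the inside zeros contribute.

I(r) ≈ 6.3040.


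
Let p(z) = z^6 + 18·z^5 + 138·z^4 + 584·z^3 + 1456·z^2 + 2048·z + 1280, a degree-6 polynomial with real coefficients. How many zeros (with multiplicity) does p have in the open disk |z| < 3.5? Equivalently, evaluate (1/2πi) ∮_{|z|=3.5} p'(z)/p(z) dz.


The zeros of p are: (-3 + 1i), (-3 - 1i), -4, -4, (-2 + 2i), (-2 - 2i).
Their magnitudes are: 3.162, 3.162, 4, 4, 2.828, 2.828.
Zeros with |z| < R = 3.5: (-3 + 1i), (-3 - 1i), (-2 + 2i), (-2 - 2i).
Count = 4.
By the argument principle, (1/2πi) ∮_{|z|=R} p'(z)/p(z) dz equals exactly this count.

Number of zeros inside |z| < 3.5: 4.


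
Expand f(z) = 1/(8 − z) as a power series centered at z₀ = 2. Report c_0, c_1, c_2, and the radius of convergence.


Let w = z − z₀, so z = z₀ + w.
Then 8 − z = 8 − (z₀ + w) = (8 − z₀) − w = 6 − w.
f(z) = 1/(6 − w) = (1/(6)) · 1/(1 − w/(6)) = Σ_{n≥0} w^n / (6)^(n+1).
So c_n = 1/(6)^(n+1):
  c_0 = 1/(6)^1 = 1/6.
  c_1 = 1/(6)^2 = 1/36.
  c_2 = 1/(6)^3 = 1/216.
The series is valid for |w/d| < 1, i.e. |z − z₀| < |d|.
Radius of convergence: R = |8 − z₀| = |6| = 6 (distance from z₀ to the singularity z = 8).

c_0 = 1/6, c_1 = 1/36, c_2 = 1/216; R = 6.


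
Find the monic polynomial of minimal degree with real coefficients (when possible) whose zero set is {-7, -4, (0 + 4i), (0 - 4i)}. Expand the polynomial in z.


The polynomial is p(z) = ∏_{α ∈ S} (z − α), where S = {-7, -4, (0 + 4i), (0 - 4i)}.
Expanding the product yields: p(z) = z^4 + 11·z^3 + 44·z^2 + 176·z + 448.
Note conjugate pairs combine to real quadratics: (z − (0+4i))(z − (0−4i)) = z² + 16.
The resulting polynomial has degree 4 and real coefficients as required.

p(z) = z^4 + 11·z^3 + 44·z^2 + 176·z + 448.


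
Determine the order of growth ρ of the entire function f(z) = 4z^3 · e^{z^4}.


M(r) = max_{|z|=r} |4|·|z|^3·|e^{z^4}| = 4·r^3 · e^{1r^4} (the factors attain their maxima compatibly on |z|=r). Then log M(r) = log 4 + 3·log r + 1r^4, dominated by the last term, so log log M(r) ~ 4·log r. The polynomial factor 4z^3 contributes only a log r term and does not affect the order. ρ = 4.
Therefore ρ = 4.

Order ρ = 4.


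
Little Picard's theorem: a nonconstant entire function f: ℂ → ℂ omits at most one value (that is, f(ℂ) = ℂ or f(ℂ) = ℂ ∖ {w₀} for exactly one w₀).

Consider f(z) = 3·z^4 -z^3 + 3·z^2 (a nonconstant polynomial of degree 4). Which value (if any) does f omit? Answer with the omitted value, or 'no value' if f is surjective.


Little Picard bounds the complement of f(ℂ) to at most one point.
For every w ∈ ℂ, the equation p(z) − w = 0 is a nonconstant polynomial in z and hence has at least one root by the fundamental theorem of algebra. So p is surjective onto ℂ, omitting no value.

Omitted value: no value.


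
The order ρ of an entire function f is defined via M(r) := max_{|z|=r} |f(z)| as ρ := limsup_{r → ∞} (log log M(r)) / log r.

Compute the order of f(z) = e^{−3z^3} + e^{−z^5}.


Each summand is entire of order 3 and 5 respectively (as in the single-exponential case). The order of a sum is at most the max of the orders, so ρ ≤ 5. For the lower bound: on |z|=r choose arg z so that -1z^5 is real positive; then |e^{-1z^5}| = e^{1r^5} while |e^{-3z^3}| ≤ e^{3r^3} = o(e^{1r^5}). So |f| ≥ e^{1r^5}(1 − o(1)) and ρ ≥ 5. Hence ρ = max(3, 5) = 5.
Therefore ρ = 5.

Order ρ = 5.


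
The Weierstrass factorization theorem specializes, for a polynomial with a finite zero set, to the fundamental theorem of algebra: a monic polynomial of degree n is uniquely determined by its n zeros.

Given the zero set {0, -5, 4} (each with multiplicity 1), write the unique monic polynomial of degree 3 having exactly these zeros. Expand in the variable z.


The polynomial is p(z) = ∏_{α ∈ S} (z − α), where S = {0, -5, 4}.
Expanding the product yields: p(z) = z^3 + z^2 -20·z.
The resulting polynomial has degree 3 and real coefficients as required.

p(z) = z^3 + z^2 -20·z.


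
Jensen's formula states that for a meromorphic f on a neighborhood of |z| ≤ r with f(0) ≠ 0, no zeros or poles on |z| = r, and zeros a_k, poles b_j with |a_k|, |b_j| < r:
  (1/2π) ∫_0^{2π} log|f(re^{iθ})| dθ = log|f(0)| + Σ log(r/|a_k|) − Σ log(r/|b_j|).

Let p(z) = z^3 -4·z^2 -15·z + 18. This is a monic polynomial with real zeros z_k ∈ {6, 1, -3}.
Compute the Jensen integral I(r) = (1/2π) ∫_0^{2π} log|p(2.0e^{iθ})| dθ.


Zeros: -3, 1, 6; r = 2.0.
Inside |z| < r: 1. Outside (|z| ≥ r): -3, 6.
p(0) = 18, so log|p(0)| = log(18) = 2.8904.
Apply Jensen: I(r) = log|p(0)| + Σ_k log(r/|z_k|), summed over zeros inside |z| < r.
  log(r/|z_k|) for z_k = 1: log(2.0/1) = 0.6931
  Outside zeros (-3, 6) contribute nothing to the Jensen sum.
Sum over inside zeros: 0.6931.
I(r) = log|p(0)| + (inside sum) = 2.8904 + 0.6931 = 3.5835.
Note: since some zeros are outside |z| ≤ r, the simplified n·log(r) form does NOT apply — only the inside zeros contribute.

I(r) ≈ 3.5835.


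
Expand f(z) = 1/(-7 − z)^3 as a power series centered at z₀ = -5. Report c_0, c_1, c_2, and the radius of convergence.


Let w = z − z₀, so z = z₀ + w.
Then -7 − z = -7 − (z₀ + w) = (-7 − z₀) − w = -2 − w.
f(z) = 1/(-2 − w)^3 = (1/(-2)^3) · (1 − w/(-2))^{−3}.
By the binomial series (1−u)^{−3} = Σ_{n≥0} C(n+2, 2) u^n for |u|<1, with u = w/(-2):
  c_n = C(n+2, 2) / (-2)^(n+3).
  c_0 = 1/(-2)^3 = -1/8.
  c_1 = 3/(-2)^4 = 3/16.
  c_2 = 6/(-2)^5 = -3/16.
The series is valid for |w/d| < 1, i.e. |z − z₀| < |d|.
Radius of convergence: R = |-7 − z₀| = |-2| = 2 (distance from z₀ to the singularity z = -7).

c_0 = -1/8, c_1 = 3/16, c_2 = -3/16; R = 2.


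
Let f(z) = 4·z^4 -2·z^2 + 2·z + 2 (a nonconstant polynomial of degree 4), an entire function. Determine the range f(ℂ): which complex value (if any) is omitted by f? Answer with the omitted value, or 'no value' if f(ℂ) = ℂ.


Little Picard bounds the complement of f(ℂ) to at most one point.
For every w ∈ ℂ, the equation p(z) − w = 0 is a nonconstant polynomial in z and hence has at least one root by the fundamental theorem of algebra. So p is surjective onto ℂ, omitting no value.

Omitted value: no value.


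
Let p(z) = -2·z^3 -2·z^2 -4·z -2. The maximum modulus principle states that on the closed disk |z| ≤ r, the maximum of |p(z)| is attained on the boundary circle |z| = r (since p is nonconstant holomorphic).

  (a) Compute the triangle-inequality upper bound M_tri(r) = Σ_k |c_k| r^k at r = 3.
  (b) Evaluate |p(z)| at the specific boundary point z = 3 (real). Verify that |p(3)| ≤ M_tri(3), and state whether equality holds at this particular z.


Coefficients: c_0 = -2, c_1 = -4, c_2 = -2, c_3 = -2. Radius r = 3.
Part (a). Triangle bound: M_tri(r) = Σ_k |c_k| r^k
  = |-2|·3^0 + |-4|·3^1 + |-2|·3^2 + |-2|·3^3
  = 2 + 12 + 18 + 54 = 86.
This bounds M(r) := max_{|z|=r} |p(z)| from above; equality holds iff all terms c_k z^k can be made to align in phase at a single z on |z|=r.
Part (b). At z = 3 (real, on the circle |z| = r):
  p(3) = (-2)·3^0 + (-4)·3^1 + (-2)·3^2 + (-2)·3^3 = -86.
  |p(3)| = 86.
Since all nonzero coefficients share the same sign, |p(3)| = 86 = M_tri(3); the triangle bound is attained at z = 3, so in fact M(r) = 86.

M_tri(3) = 86; |p(3)| = 86; equality at z=3: yes.


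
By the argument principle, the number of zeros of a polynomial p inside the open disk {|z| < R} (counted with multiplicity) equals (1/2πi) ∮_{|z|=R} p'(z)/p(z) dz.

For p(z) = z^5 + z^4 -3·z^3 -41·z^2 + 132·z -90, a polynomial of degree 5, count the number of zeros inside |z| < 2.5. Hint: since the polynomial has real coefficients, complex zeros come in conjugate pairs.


The zeros of p are: 1, (2 + 1i), (2 - 1i), (-3 + 3i), (-3 - 3i).
Their magnitudes are: 1, 2.236, 2.236, 4.243, 4.243.
Zeros with |z| < R = 2.5: 1, (2 + 1i), (2 - 1i).
Count = 3.
By the argument principle, (1/2πi) ∮_{|z|=R} p'(z)/p(z) dz equals exactly this count.

Number of zeros inside |z| < 2.5: 3.


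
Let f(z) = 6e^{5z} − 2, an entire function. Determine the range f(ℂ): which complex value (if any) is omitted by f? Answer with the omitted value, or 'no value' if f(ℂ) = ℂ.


Little Picard bounds the complement of f(ℂ) to at most one point.
e^{5z} is never zero on ℂ, so 6·e^{5z} takes every value in ℂ ∖ {0}. Adding -2 shifts the range to ℂ ∖ {-2}. Thus f omits exactly the value -2.

Omitted value: -2.


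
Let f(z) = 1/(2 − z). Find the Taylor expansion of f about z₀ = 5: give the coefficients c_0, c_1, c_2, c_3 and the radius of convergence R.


Let w = z − z₀, so z = z₀ + w.
Then 2 − z = 2 − (z₀ + w) = (2 − z₀) − w = -3 − w.
f(z) = 1/(-3 − w) = (1/(-3)) · 1/(1 − w/(-3)) = Σ_{n≥0} w^n / (-3)^(n+1).
So c_n = 1/(-3)^(n+1):
  c_0 = 1/(-3)^1 = -1/3.
  c_1 = 1/(-3)^2 = 1/9.
  c_2 = 1/(-3)^3 = -1/27.
  c_3 = 1/(-3)^4 = 1/81.
The series is valid for |w/d| < 1, i.e. |z − z₀| < |d|.
Radius of convergence: R = |2 − z₀| = |-3| = 3 (distance from z₀ to the singularity z = 2).

c_0 = -1/3, c_1 = 1/9, c_2 = -1/27, c_3 = 1/81; R = 3.


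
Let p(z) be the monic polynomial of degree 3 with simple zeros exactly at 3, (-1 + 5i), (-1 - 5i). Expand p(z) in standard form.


The polynomial is p(z) = ∏_{α ∈ S} (z − α), where S = {3, (-1 + 5i), (-1 - 5i)}.
Expanding the product yields: p(z) = z^3 -z^2 + 20·z -78.
Note conjugate pairs combine to real quadratics: (z − (-1+5i))(z − (-1−5i)) = z² + 2z + 26.
The resulting polynomial has degree 3 and real coefficients as required.

p(z) = z^3 -z^2 + 20·z -78.


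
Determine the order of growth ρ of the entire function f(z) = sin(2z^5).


Write sin(w) = (e^{iw} ± e^{−iw})/(2 or 2i), so |sin(w)| ≤ e^{|w|}. With w = 2z^5, |w| ≤ 2r^5 + 0 on |z|=r, giving M(r) ≤ e^{2r^5 + 0} and ρ ≤ 5. For the lower bound, choose z on |z|=r with 2z^5 purely imaginary of modulus 2r^5; then |sin(2z^5)| grows like e^{2r^5}/2, so ρ ≥ 5. Hence ρ = 5.
Therefore ρ = 5.

Order ρ = 5.


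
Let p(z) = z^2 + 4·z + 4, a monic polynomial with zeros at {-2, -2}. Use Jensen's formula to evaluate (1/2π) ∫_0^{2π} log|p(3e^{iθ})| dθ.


Zeros: -2, -2; r = 3.
Inside |z| < r: -2, -2. Outside (|z| ≥ r): ∅.
p(0) = 4, so log|p(0)| = log(4) = 1.3863.
Apply Jensen: I(r) = log|p(0)| + Σ_k log(r/|z_k|), summed over zeros inside |z| < r.
  log(r/|z_k|) for z_k = -2: log(3/2) = 0.4055
  log(r/|z_k|) for z_k = -2: log(3/2) = 0.4055
Sum over inside zeros: 0.8109.
I(r) = log|p(0)| + (inside sum) = 1.3863 + 0.8109 = 2.1972.
Closed form (all zeros inside, monic): I(r) = n·log(r) = 2·log(3) = 2.1972. ✓

I(r) ≈ 2.1972.


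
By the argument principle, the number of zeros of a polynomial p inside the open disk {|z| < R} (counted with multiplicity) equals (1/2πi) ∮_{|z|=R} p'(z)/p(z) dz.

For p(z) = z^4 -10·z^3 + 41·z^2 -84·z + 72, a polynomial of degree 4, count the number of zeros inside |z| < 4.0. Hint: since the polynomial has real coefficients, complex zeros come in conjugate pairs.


The zeros of p are: 3, 3, (2 + 2i), (2 - 2i).
Their magnitudes are: 3, 3, 2.828, 2.828.
Zeros with |z| < R = 4.0: 3, 3, (2 + 2i), (2 - 2i).
Count = 4.
By the argument principle, (1/2πi) ∮_{|z|=R} p'(z)/p(z) dz equals exactly this count.

Number of zeros inside |z| < 4.0: 4.


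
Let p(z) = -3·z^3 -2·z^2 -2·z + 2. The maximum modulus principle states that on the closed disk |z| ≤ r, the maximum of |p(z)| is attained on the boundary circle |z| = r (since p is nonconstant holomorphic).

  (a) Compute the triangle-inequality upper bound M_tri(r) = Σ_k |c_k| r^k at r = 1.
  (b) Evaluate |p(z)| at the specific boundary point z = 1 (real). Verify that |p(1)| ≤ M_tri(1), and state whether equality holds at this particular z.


Coefficients: c_0 = 2, c_1 = -2, c_2 = -2, c_3 = -3. Radius r = 1.
Part (a). Triangle bound: M_tri(r) = Σ_k |c_k| r^k
  = |2|·1^0 + |-2|·1^1 + |-2|·1^2 + |-3|·1^3
  = 2 + 2 + 2 + 3 = 9.
This bounds M(r) := max_{|z|=r} |p(z)| from above; equality holds iff all terms c_k z^k can be made to align in phase at a single z on |z|=r.
Part (b). At z = 1 (real, on the circle |z| = r):
  p(1) = (2)·1^0 + (-2)·1^1 + (-2)·1^2 + (-3)·1^3 = -5.
  |p(1)| = 5.
Check: |p(1)| = 5 ≤ 9 = M_tri(1). ✓ Equality does not hold at z = 1 (the coefficients have mixed signs, so the terms do not all align in phase there).

M_tri(1) = 9; |p(1)| = 5; equality at z=1: no.


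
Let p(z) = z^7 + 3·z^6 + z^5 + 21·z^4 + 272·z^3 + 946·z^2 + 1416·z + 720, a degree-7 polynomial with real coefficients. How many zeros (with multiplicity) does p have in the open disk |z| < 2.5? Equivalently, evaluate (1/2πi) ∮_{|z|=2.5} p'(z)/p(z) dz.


The zeros of p are: -1, (-2 + 2i), (-2 - 2i), (-2 + 1i), (-2 - 1i), (3 + 3i), (3 - 3i).
Their magnitudes are: 1, 2.828, 2.828, 2.236, 2.236, 4.243, 4.243.
Zeros with |z| < R = 2.5: -1, (-2 + 1i), (-2 - 1i).
Count = 3.
By the argument principle, (1/2πi) ∮_{|z|=R} p'(z)/p(z) dz equals exactly this count.

Number of zeros inside |z| < 2.5: 3.


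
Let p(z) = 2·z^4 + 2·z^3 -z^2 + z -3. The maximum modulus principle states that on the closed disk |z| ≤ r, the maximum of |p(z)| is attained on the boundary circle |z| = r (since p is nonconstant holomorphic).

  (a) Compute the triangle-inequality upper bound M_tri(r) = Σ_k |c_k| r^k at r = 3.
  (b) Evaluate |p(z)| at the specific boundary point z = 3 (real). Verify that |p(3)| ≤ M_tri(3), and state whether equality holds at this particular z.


Coefficients: c_0 = -3, c_1 = 1, c_2 = -1, c_3 = 2, c_4 = 2. Radius r = 3.
Part (a). Triangle bound: M_tri(r) = Σ_k |c_k| r^k
  = |-3|·3^0 + |1|·3^1 + |-1|·3^2 + |2|·3^3 + |2|·3^4
  = 3 + 3 + 9 + 54 + 162 = 231.
This bounds M(r) := max_{|z|=r} |p(z)| from above; equality holds iff all terms c_k z^k can be made to align in phase at a single z on |z|=r.
Part (b). At z = 3 (real, on the circle |z| = r):
  p(3) = (-3)·3^0 + (1)·3^1 + (-1)·3^2 + (2)·3^3 + (2)·3^4 = 207.
  |p(3)| = 207.
Check: |p(3)| = 207 ≤ 231 = M_tri(3). ✓ Equality does not hold at z = 3 (the coefficients have mixed signs, so the terms do not all align in phase there).

M_tri(3) = 231; |p(3)| = 207; equality at z=3: no.


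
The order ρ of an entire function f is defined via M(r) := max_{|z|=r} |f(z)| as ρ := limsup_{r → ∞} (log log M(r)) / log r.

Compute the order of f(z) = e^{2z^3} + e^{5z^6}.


Each summand is entire of order 3 and 6 respectively (as in the single-exponential case). The order of a sum is at most the max of the orders, so ρ ≤ 6. For the lower bound: on |z|=r choose arg z so that 5z^6 is real positive; then |e^{5z^6}| = e^{5r^6} while |e^{2z^3}| ≤ e^{2r^3} = o(e^{5r^6}). So |f| ≥ e^{5r^6}(1 − o(1)) and ρ ≥ 6. Hence ρ = max(3, 6) = 6.
Therefore ρ = 6.

Order ρ = 6.


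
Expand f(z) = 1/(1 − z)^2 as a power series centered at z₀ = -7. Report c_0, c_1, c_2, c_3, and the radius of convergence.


Let w = z − z₀, so z = z₀ + w.
Then 1 − z = 1 − (z₀ + w) = (1 − z₀) − w = 8 − w.
f(z) = 1/(8 − w)^2 = (1/(8)^2) · (1 − w/(8))^{−2}.
By the binomial series (1−u)^{−2} = Σ_{n≥0} C(n+1, 1) u^n for |u|<1, with u = w/(8):
  c_n = C(n+1, 1) / (8)^(n+2).
  c_0 = 1/(8)^2 = 1/64.
  c_1 = 2/(8)^3 = 1/256.
  c_2 = 3/(8)^4 = 3/4096.
  c_3 = 4/(8)^5 = 1/8192.
The series is valid for |w/d| < 1, i.e. |z − z₀| < |d|.
Radius of convergence: R = |1 − z₀| = |8| = 8 (distance from z₀ to the singularity z = 1).

c_0 = 1/64, c_1 = 1/256, c_2 = 3/4096, c_3 = 1/8192; R = 8.


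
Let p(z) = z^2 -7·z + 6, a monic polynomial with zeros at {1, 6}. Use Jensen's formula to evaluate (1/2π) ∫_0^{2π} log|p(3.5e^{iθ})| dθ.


Zeros: 1, 6; r = 3.5.
Inside |z| < r: 1. Outside (|z| ≥ r): 6.
p(0) = 6, so log|p(0)| = log(6) = 1.7918.
Apply Jensen: I(r) = log|p(0)| + Σ_k log(r/|z_k|), summed over zeros inside |z| < r.
  log(r/|z_k|) for z_k = 1: log(3.5/1) = 1.2528
  Outside zeros (6) contribute nothing to the Jensen sum.
Sum over inside zeros: 1.2528.
I(r) = log|p(0)| + (inside sum) = 1.7918 + 1.2528 = 3.0445.
Note: since some zeros are outside |z| ≤ r, the simplified n·log(r) form does NOT apply — only the inside zeros contribute.

I(r) ≈ 3.0445.


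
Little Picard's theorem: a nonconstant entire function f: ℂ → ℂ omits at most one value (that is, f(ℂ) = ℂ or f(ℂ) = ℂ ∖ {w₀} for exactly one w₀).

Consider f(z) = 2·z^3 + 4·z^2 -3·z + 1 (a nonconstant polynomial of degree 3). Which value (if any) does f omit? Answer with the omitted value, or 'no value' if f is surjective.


Little Picard bounds the complement of f(ℂ) to at most one point.
For every w ∈ ℂ, the equation p(z) − w = 0 is a nonconstant polynomial in z and hence has at least one root by the fundamental theorem of algebra. So p is surjective onto ℂ, omitting no value.

Omitted value: no value.


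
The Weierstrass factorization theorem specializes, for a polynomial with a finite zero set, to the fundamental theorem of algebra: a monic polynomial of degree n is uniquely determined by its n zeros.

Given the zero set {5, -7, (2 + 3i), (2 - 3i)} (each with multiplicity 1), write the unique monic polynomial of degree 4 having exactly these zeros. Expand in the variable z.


The polynomial is p(z) = ∏_{α ∈ S} (z − α), where S = {5, -7, (2 + 3i), (2 - 3i)}.
Expanding the product yields: p(z) = z^4 -2·z^3 -30·z^2 + 166·z -455.
Note conjugate pairs combine to real quadratics: (z − (2+3i))(z − (2−3i)) = z² − 4z + 13.
The resulting polynomial has degree 4 and real coefficients as required.

p(z) = z^4 -2·z^3 -30·z^2 + 166·z -455.


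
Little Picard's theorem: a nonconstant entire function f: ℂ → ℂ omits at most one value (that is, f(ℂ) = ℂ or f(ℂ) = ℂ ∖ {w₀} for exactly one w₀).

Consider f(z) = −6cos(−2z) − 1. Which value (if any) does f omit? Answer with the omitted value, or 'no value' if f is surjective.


Little Picard bounds the complement of f(ℂ) to at most one point.
cos is entire and surjective onto ℂ: for every w ∈ ℂ, cos(ζ) = w has a solution ζ ∈ ℂ (e.g., via the complex inverse arccos). With ζ = −2z this gives z = ζ/(-2). Then -6·cos(−2z) takes every value in -6·ℂ = ℂ, and adding -1 is a bijection of ℂ. So f is surjective and omits no value. (Note: only on the real line is cos bounded by [−1, 1].)

Omitted value: no value.


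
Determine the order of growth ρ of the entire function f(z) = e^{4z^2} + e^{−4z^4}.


Each summand is entire of order 2 and 4 respectively (as in the single-exponential case). The order of a sum is at most the max of the orders, so ρ ≤ 4. For the lower bound: on |z|=r choose arg z so that -4z^4 is real positive; then |e^{-4z^4}| = e^{4r^4} while |e^{4z^2}| ≤ e^{4r^2} = o(e^{4r^4}). So |f| ≥ e^{4r^4}(1 − o(1)) and ρ ≥ 4. Hence ρ = max(2, 4) = 4.
Therefore ρ = 4.

Order ρ = 4.


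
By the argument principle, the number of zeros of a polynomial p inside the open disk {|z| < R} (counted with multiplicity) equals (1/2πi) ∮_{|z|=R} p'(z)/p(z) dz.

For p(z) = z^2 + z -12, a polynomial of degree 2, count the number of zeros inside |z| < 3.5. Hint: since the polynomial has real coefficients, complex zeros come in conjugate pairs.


The zeros of p are: 3, -4.
Their magnitudes are: 3, 4.
Zeros with |z| < R = 3.5: 3.
Count = 1.
By the argument principle, (1/2πi) ∮_{|z|=R} p'(z)/p(z) dz equals exactly this count.

Number of zeros inside |z| < 3.5: 1.


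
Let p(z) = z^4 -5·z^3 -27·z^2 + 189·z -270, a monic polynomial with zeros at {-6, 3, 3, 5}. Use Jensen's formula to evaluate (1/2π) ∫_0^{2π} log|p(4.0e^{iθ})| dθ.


Zeros: -6, 3, 3, 5; r = 4.0.
Inside |z| < r: 3, 3. Outside (|z| ≥ r): -6, 5.
p(0) = -270, so log|p(0)| = log(270) = 5.5984.
Apply Jensen: I(r) = log|p(0)| + Σ_k log(r/|z_k|), summed over zeros inside |z| < r.
  log(r/|z_k|) for z_k = 3: log(4.0/3) = 0.2877
  log(r/|z_k|) for z_k = 3: log(4.0/3) = 0.2877
  Outside zeros (-6, 5) contribute nothing to the Jensen sum.
Sum over inside zeros: 0.5754.
I(r) = log|p(0)| + (inside sum) = 5.5984 + 0.5754 = 6.1738.
Note: since some zeros are outside |z| ≤ r, the simplified n·log(r) form does NOT apply — only the inside zeros contribute.

I(r) ≈ 6.1738.


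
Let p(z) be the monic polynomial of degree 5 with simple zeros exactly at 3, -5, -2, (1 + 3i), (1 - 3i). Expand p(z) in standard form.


The polynomial is p(z) = ∏_{α ∈ S} (z − α), where S = {3, -5, -2, (1 + 3i), (1 - 3i)}.
Expanding the product yields: p(z) = z^5 + 2·z^4 -9·z^3 + 32·z^2 -50·z -300.
Note conjugate pairs combine to real quadratics: (z − (1+3i))(z − (1−3i)) = z² − 2z + 10.
The resulting polynomial has degree 5 and real coefficients as required.

p(z) = z^5 + 2·z^4 -9·z^3 + 32·z^2 -50·z -300.


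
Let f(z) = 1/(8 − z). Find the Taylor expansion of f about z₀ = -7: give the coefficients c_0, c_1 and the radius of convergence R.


Let w = z − z₀, so z = z₀ + w.
Then 8 − z = 8 − (z₀ + w) = (8 − z₀) − w = 15 − w.
f(z) = 1/(15 − w) = (1/(15)) · 1/(1 − w/(15)) = Σ_{n≥0} w^n / (15)^(n+1).
So c_n = 1/(15)^(n+1):
  c_0 = 1/(15)^1 = 1/15.
  c_1 = 1/(15)^2 = 1/225.
The series is valid for |w/d| < 1, i.e. |z − z₀| < |d|.
Radius of convergence: R = |8 − z₀| = |15| = 15 (distance from z₀ to the singularity z = 8).

c_0 = 1/15, c_1 = 1/225; R = 15.


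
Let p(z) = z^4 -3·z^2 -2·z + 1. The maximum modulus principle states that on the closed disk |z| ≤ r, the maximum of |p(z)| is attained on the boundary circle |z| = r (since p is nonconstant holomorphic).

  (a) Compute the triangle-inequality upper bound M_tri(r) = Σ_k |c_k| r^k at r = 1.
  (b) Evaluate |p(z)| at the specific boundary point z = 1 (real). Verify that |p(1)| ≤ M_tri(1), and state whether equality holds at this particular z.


Coefficients: c_0 = 1, c_1 = -2, c_2 = -3, c_3 = 0, c_4 = 1. Radius r = 1.
Part (a). Triangle bound: M_tri(r) = Σ_k |c_k| r^k
  = |1|·1^0 + |-2|·1^1 + |-3|·1^2 + |0|·1^3 + |1|·1^4
  = 1 + 2 + 3 + 0 + 1 = 7.
This bounds M(r) := max_{|z|=r} |p(z)| from above; equality holds iff all terms c_k z^k can be made to align in phase at a single z on |z|=r.
Part (b). At z = 1 (real, on the circle |z| = r):
  p(1) = (1)·1^0 + (-2)·1^1 + (-3)·1^2 + (0)·1^3 + (1)·1^4 = -3.
  |p(1)| = 3.
Check: |p(1)| = 3 ≤ 7 = M_tri(1). ✓ Equality does not hold at z = 1 (the coefficients have mixed signs, so the terms do not all align in phase there).

M_tri(1) = 7; |p(1)| = 3; equality at z=1: no.
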